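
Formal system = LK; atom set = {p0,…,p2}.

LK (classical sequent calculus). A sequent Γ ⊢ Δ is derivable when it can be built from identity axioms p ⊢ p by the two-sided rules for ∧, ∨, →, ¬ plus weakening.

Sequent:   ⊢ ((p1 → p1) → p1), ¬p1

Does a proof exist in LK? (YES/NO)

Derivation trace:
[¬R]  ⊢ ((p1 → p1) → p1), ¬p1
  [→R] p1 ⊢ ((p1 → p1) → p1)
    [→L] p1, (p1 → p1) ⊢ p1
      [Ax] p1 ⊢ p1
      [Ax] p1 ⊢ p1

Result: YES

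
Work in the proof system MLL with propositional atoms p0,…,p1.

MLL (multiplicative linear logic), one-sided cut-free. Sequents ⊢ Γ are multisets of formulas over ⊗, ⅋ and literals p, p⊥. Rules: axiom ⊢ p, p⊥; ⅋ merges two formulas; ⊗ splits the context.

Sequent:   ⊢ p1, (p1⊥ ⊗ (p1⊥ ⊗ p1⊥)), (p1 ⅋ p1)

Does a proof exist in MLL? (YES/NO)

Proof tree:
[⅋]  ⊢ p1, (p1⊥ ⊗ (p1⊥ ⊗ p1⊥)), (p1 ⅋ p1)
  [⊗]  ⊢ p1, p1, p1, (p1⊥ ⊗ (p1⊥ ⊗ p1⊥))
    [Ax]  ⊢ p1, p1⊥
    [⊗]  ⊢ p1, p1, (p1⊥ ⊗ p1⊥)
      [Ax]  ⊢ p1, p1⊥
      [Ax]  ⊢ p1, p1⊥

Result: YES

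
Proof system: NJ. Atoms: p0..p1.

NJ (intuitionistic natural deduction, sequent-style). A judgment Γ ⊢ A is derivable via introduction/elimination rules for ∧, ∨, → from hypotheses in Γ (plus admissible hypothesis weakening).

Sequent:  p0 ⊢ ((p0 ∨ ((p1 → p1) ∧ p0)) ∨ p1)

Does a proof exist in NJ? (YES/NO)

Derivation (root first):
[∨I₁] p0 ⊢ ((p0 ∨ ((p1 → p1) ∧ p0)) ∨ p1)
  [∨I₂] p0 ⊢ (p0 ∨ ((p1 → p1) ∧ p0))
    [∧I] p0 ⊢ ((p1 → p1) ∧ p0)
      [→I]  ⊢ (p1 → p1)
        [Ax] p1 ⊢ p1
      [Ax] p0 ⊢ p0

Result: YES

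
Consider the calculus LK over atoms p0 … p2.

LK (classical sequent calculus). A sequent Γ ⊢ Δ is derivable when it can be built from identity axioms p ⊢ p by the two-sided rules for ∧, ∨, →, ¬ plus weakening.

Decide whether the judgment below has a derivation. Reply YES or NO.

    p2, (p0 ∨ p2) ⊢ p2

Proof tree:
[∨L] p2, (p0 ∨ p2) ⊢ p2
  [WL] p2, p2, p0 ⊢ p2
    [WL] p2, p2 ⊢ p2
      [Ax] p2 ⊢ p2
  [Ax] p2 ⊢ p2

Result: YES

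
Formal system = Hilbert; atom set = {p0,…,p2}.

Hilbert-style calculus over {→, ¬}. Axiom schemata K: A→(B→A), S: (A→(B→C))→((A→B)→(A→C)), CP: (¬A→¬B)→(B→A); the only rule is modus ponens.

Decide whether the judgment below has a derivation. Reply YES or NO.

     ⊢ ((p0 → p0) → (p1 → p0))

Enumerate valuations to refute Γ ⊢ Δ:
  v=000: Γ:[] Δ:[((p0 → p0) → (p1 → p0))=T] refutes=False
  v=001: Γ:[] Δ:[((p0 → p0) → (p1 → p0))=T] refutes=False
  v=010: Γ:[] Δ:[((p0 → p0) → (p1 → p0))=F] refutes=True  ← countermodel

Result: NO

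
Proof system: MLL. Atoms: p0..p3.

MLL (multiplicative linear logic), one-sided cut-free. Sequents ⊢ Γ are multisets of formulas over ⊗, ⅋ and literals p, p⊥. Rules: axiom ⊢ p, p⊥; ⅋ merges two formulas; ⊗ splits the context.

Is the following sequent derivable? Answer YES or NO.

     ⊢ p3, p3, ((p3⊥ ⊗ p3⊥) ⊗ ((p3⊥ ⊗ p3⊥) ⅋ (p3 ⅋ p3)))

Derivation (root first):
[⊗]  ⊢ p3, p3, ((p3⊥ ⊗ p3⊥) ⊗ ((p3⊥ ⊗ p3⊥) ⅋ (p3 ⅋ p3)))
  [⊗]  ⊢ p3, p3, (p3⊥ ⊗ p3⊥)
    [Ax]  ⊢ p3, p3⊥
    [Ax]  ⊢ p3, p3⊥
  [⅋]  ⊢ ((p3⊥ ⊗ p3⊥) ⅋ (p3 ⅋ p3))
    [⅋]  ⊢ (p3⊥ ⊗ p3⊥), (p3 ⅋ p3)
      [⊗]  ⊢ p3, p3, (p3⊥ ⊗ p3⊥)
        [Ax]  ⊢ p3, p3⊥
        [Ax]  ⊢ p3, p3⊥

Result: YES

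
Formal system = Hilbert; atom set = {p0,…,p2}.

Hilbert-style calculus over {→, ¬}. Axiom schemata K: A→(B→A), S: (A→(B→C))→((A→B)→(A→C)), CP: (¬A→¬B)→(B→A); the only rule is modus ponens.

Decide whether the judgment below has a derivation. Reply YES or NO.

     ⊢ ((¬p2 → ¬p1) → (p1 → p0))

Enumerate valuations to refute Γ ⊢ Δ:
  v=000: Γ:[] Δ:[((¬p2 → ¬p1) → (p1 → p0))=T] refutes=False
  v=001: Γ:[] Δ:[((¬p2 → ¬p1) → (p1 → p0))=T] refutes=False
  v=010: Γ:[] Δ:[((¬p2 → ¬p1) → (p1 → p0))=T] refutes=False
  v=011: Γ:[] Δ:[((¬p2 → ¬p1) → (p1 → p0))=F] refutes=True  ← countermodel

Result: NO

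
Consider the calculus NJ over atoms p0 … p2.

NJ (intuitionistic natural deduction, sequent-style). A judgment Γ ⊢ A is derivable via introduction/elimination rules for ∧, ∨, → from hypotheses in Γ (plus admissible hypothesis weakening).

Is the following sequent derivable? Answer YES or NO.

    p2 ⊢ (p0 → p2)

Proof tree:
[→I] p2 ⊢ (p0 → p2)
  [Wk] p2, p0 ⊢ p2
    [Ax] p2 ⊢ p2

Result: YES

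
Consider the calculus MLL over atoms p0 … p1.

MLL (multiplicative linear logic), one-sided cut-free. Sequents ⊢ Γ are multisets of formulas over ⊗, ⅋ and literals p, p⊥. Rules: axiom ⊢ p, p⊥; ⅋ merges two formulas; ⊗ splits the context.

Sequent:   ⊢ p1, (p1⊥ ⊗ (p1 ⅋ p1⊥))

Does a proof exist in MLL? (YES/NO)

Proof tree:
[⊗]  ⊢ p1, (p1⊥ ⊗ (p1 ⅋ p1⊥))
  [Ax]  ⊢ p1, p1⊥
  [⅋]  ⊢ (p1 ⅋ p1⊥)
    [Ax]  ⊢ p1, p1⊥

Result: YES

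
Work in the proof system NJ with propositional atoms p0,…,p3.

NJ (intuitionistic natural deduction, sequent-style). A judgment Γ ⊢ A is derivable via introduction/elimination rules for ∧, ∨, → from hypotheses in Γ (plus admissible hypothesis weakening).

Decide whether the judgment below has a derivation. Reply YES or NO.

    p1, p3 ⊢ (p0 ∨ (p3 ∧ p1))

Proof tree:
[∨I₂] p1, p3 ⊢ (p0 ∨ (p3 ∧ p1))
  [∧I] p1, p3 ⊢ (p3 ∧ p1)
    [Ax] p3 ⊢ p3
    [Ax] p1 ⊢ p1

Result: YES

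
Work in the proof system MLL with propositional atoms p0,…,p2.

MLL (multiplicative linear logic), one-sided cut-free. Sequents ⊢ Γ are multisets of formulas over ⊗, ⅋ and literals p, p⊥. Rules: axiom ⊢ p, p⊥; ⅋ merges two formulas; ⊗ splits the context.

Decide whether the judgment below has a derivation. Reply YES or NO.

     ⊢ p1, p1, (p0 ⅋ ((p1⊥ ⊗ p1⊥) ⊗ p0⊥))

Derivation (root first):
[⅋]  ⊢ p1, p1, (p0 ⅋ ((p1⊥ ⊗ p1⊥) ⊗ p0⊥))
  [⊗]  ⊢ p1, p1, p0, ((p1⊥ ⊗ p1⊥) ⊗ p0⊥)
    [⊗]  ⊢ p1, p1, (p1⊥ ⊗ p1⊥)
      [Ax]  ⊢ p1, p1⊥
      [Ax]  ⊢ p1, p1⊥
    [Ax]  ⊢ p0, p0⊥

Result: YES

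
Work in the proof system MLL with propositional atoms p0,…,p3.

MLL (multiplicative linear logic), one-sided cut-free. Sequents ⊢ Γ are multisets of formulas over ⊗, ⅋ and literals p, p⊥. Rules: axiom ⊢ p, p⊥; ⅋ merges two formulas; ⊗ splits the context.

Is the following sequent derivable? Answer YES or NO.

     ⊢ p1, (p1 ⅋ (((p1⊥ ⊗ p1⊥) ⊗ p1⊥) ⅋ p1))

Derivation (root first):
[⅋]  ⊢ p1, (p1 ⅋ (((p1⊥ ⊗ p1⊥) ⊗ p1⊥) ⅋ p1))
  [⅋]  ⊢ p1, p1, (((p1⊥ ⊗ p1⊥) ⊗ p1⊥) ⅋ p1)
    [⊗]  ⊢ p1, p1, p1, ((p1⊥ ⊗ p1⊥) ⊗ p1⊥)
      [⊗]  ⊢ p1, p1, (p1⊥ ⊗ p1⊥)
        [Ax]  ⊢ p1, p1⊥
        [Ax]  ⊢ p1, p1⊥
      [Ax]  ⊢ p1, p1⊥

Result: YES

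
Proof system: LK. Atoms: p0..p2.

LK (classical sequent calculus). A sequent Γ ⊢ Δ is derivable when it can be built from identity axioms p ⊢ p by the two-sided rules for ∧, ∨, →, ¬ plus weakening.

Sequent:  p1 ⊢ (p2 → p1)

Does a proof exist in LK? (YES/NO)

Derivation trace:
[→R] p1 ⊢ (p2 → p1)
  [WL] p1, p2 ⊢ p1
    [Ax] p1 ⊢ p1

Result: YES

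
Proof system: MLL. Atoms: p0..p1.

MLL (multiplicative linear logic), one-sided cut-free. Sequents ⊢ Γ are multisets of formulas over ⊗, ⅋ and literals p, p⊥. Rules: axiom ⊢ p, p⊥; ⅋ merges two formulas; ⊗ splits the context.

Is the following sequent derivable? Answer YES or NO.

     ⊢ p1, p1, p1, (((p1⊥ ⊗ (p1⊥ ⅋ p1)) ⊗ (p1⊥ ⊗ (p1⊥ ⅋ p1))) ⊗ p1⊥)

Derivation trace:
[⊗]  ⊢ p1, p1, p1, (((p1⊥ ⊗ (p1⊥ ⅋ p1)) ⊗ (p1⊥ ⊗ (p1⊥ ⅋ p1))) ⊗ p1⊥)
  [⊗]  ⊢ p1, p1, ((p1⊥ ⊗ (p1⊥ ⅋ p1)) ⊗ (p1⊥ ⊗ (p1⊥ ⅋ p1)))
    [⊗]  ⊢ p1, (p1⊥ ⊗ (p1⊥ ⅋ p1))
      [Ax]  ⊢ p1, p1⊥
      [⅋]  ⊢ (p1⊥ ⅋ p1)
        [Ax]  ⊢ p1, p1⊥
    [⊗]  ⊢ p1, (p1⊥ ⊗ (p1⊥ ⅋ p1))
      [Ax]  ⊢ p1, p1⊥
      [⅋]  ⊢ (p1⊥ ⅋ p1)
        [Ax]  ⊢ p1, p1⊥
  [Ax]  ⊢ p1, p1⊥

Result: YES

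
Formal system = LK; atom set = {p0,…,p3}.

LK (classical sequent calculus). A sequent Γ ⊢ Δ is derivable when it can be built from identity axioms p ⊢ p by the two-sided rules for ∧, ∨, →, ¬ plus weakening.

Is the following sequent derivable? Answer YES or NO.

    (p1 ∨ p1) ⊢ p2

Enumerate valuations to refute Γ ⊢ Δ:
  v=0000: Γ:[(p1 ∨ p1)=F] Δ:[p2=F] refutes=False
  v=0001: Γ:[(p1 ∨ p1)=F] Δ:[p2=F] refutes=False
  v=0010: Γ:[(p1 ∨ p1)=F] Δ:[p2=T] refutes=False
  v=0011: Γ:[(p1 ∨ p1)=F] Δ:[p2=T] refutes=False
  v=0100: Γ:[(p1 ∨ p1)=T] Δ:[p2=F] refutes=True  ← countermodel

Result: NO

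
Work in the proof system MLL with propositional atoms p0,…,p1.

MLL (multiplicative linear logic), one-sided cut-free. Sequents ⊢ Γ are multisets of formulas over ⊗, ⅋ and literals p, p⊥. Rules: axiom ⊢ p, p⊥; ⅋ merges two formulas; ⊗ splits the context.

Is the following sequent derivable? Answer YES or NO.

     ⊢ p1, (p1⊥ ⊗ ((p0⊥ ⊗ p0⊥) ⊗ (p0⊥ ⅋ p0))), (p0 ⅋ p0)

Derivation (root first):
[⅋]  ⊢ p1, (p1⊥ ⊗ ((p0⊥ ⊗ p0⊥) ⊗ (p0⊥ ⅋ p0))), (p0 ⅋ p0)
  [⊗]  ⊢ p1, p0, p0, (p1⊥ ⊗ ((p0⊥ ⊗ p0⊥) ⊗ (p0⊥ ⅋ p0)))
    [Ax]  ⊢ p1, p1⊥
    [⊗]  ⊢ p0, p0, ((p0⊥ ⊗ p0⊥) ⊗ (p0⊥ ⅋ p0))
      [⊗]  ⊢ p0, p0, (p0⊥ ⊗ p0⊥)
        [Ax]  ⊢ p0, p0⊥
        [Ax]  ⊢ p0, p0⊥
      [⅋]  ⊢ (p0⊥ ⅋ p0)
        [Ax]  ⊢ p0, p0⊥

Result: YES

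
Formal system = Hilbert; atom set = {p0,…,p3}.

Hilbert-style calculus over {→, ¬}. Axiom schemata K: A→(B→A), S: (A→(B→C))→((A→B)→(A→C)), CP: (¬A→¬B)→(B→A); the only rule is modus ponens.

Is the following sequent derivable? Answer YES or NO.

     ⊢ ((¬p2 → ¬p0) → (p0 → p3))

Truth-table refutation:
  v=0000: Γ:[] Δ:[((¬p2 → ¬p0) → (p0 → p3))=T] refutes=False
  v=0001: Γ:[] Δ:[((¬p2 → ¬p0) → (p0 → p3))=T] refutes=False
  v=0010: Γ:[] Δ:[((¬p2 → ¬p0) → (p0 → p3))=T] refutes=False
  v=0011: Γ:[] Δ:[((¬p2 → ¬p0) → (p0 → p3))=T] refutes=False
  v=0100: Γ:[] Δ:[((¬p2 → ¬p0) → (p0 → p3))=T] refutes=False
  v=0101: Γ:[] Δ:[((¬p2 → ¬p0) → (p0 → p3))=T] refutes=False
  v=0110: Γ:[] Δ:[((¬p2 → ¬p0) → (p0 → p3))=T] refutes=False
  v=0111: Γ:[] Δ:[((¬p2 → ¬p0) → (p0 → p3))=T] refutes=False
  v=1000: Γ:[] Δ:[((¬p2 → ¬p0) → (p0 → p3))=T] refutes=False
  v=1001: Γ:[] Δ:[((¬p2 → ¬p0) → (p0 → p3))=T] refutes=False
  v=1010: Γ:[] Δ:[((¬p2 → ¬p0) → (p0 → p3))=F] refutes=True  ← countermodel

Result: NO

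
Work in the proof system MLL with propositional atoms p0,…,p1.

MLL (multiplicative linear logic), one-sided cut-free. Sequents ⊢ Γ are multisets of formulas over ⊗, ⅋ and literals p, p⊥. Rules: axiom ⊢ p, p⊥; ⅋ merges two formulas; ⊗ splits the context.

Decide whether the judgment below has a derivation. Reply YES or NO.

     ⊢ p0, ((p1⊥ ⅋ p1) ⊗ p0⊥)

Derivation trace:
[⊗]  ⊢ p0, ((p1⊥ ⅋ p1) ⊗ p0⊥)
  [⅋]  ⊢ (p1⊥ ⅋ p1)
    [Ax]  ⊢ p1, p1⊥
  [Ax]  ⊢ p0, p0⊥

Result: YES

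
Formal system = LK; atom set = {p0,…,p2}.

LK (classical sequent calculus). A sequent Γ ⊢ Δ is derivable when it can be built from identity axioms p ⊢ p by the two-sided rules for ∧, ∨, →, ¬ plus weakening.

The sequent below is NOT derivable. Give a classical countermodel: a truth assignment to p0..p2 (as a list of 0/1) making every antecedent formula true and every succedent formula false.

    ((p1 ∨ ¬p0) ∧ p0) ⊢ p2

Enumerate valuations to refute Γ ⊢ Δ:
  v=000: Γ:[((p1 ∨ ¬p0) ∧ p0)=F] Δ:[p2=F] refutes=False
  v=001: Γ:[((p1 ∨ ¬p0) ∧ p0)=F] Δ:[p2=T] refutes=False
  v=010: Γ:[((p1 ∨ ¬p0) ∧ p0)=F] Δ:[p2=F] refutes=False
  v=011: Γ:[((p1 ∨ ¬p0) ∧ p0)=F] Δ:[p2=T] refutes=False
  v=100: Γ:[((p1 ∨ ¬p0) ∧ p0)=F] Δ:[p2=F] refutes=False
  v=101: Γ:[((p1 ∨ ¬p0) ∧ p0)=F] Δ:[p2=T] refutes=False
  v=110: Γ:[((p1 ∨ ¬p0) ∧ p0)=T] Δ:[p2=F] refutes=True  ← countermodel

Result: [1, 1, 0]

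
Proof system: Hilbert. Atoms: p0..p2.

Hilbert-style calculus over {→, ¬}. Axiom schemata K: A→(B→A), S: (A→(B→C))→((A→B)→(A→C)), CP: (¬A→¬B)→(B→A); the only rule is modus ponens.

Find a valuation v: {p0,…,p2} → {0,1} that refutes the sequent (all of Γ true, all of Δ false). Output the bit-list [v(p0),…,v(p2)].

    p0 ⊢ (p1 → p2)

Truth-table refutation:
  v=000: Γ:[p0=F] Δ:[(p1 → p2)=T] refutes=False
  v=001: Γ:[p0=F] Δ:[(p1 → p2)=T] refutes=False
  v=010: Γ:[p0=F] Δ:[(p1 → p2)=F] refutes=False
  v=011: Γ:[p0=F] Δ:[(p1 → p2)=T] refutes=False
  v=100: Γ:[p0=T] Δ:[(p1 → p2)=T] refutes=False
  v=101: Γ:[p0=T] Δ:[(p1 → p2)=T] refutes=False
  v=110: Γ:[p0=T] Δ:[(p1 → p2)=F] refutes=True  ← countermodel

Result: [1, 1, 0]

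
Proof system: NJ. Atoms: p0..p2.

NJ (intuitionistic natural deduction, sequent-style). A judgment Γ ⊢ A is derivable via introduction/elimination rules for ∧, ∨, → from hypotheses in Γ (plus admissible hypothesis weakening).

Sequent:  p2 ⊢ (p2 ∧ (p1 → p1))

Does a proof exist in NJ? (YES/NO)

Derivation trace:
[∧I] p2 ⊢ (p2 ∧ (p1 → p1))
  [Ax] p2 ⊢ p2
  [→I]  ⊢ (p1 → p1)
    [Ax] p1 ⊢ p1

Result: YES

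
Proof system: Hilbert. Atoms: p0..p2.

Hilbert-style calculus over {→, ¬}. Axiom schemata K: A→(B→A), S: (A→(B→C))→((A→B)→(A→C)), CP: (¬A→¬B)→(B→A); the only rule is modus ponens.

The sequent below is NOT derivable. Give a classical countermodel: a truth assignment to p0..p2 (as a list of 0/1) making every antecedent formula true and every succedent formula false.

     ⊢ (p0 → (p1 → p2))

Enumerate valuations to refute Γ ⊢ Δ:
  v=000: Γ:[] Δ:[(p0 → (p1 → p2))=T] refutes=False
  v=001: Γ:[] Δ:[(p0 → (p1 → p2))=T] refutes=False
  v=010: Γ:[] Δ:[(p0 → (p1 → p2))=T] refutes=False
  v=011: Γ:[] Δ:[(p0 → (p1 → p2))=T] refutes=False
  v=100: Γ:[] Δ:[(p0 → (p1 → p2))=T] refutes=False
  v=101: Γ:[] Δ:[(p0 → (p1 → p2))=T] refutes=False
  v=110: Γ:[] Δ:[(p0 → (p1 → p2))=F] refutes=True  ← countermodel

Result: [1, 1, 0]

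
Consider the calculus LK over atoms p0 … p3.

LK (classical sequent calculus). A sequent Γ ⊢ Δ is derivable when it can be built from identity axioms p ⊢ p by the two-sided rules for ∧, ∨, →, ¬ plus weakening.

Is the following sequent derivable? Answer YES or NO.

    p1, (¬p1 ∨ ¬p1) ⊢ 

Proof tree:
[∨L] p1, (¬p1 ∨ ¬p1) ⊢ 
  [¬L] p1, ¬p1 ⊢ 
    [Ax] p1 ⊢ p1
  [¬L] p1, ¬p1 ⊢ 
    [Ax] p1 ⊢ p1

Result: YES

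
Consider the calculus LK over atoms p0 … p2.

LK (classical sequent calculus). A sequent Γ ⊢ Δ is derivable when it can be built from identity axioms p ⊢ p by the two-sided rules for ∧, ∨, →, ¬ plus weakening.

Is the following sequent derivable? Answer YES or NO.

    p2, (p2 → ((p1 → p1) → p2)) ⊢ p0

Enumerate valuations to refute Γ ⊢ Δ:
  v=000: Γ:[p2=F, (p2 → ((p1 → p1) → p2))=T] Δ:[p0=F] refutes=False
  v=001: Γ:[p2=T, (p2 → ((p1 → p1) → p2))=T] Δ:[p0=F] refutes=True  ← countermodel

Result: NO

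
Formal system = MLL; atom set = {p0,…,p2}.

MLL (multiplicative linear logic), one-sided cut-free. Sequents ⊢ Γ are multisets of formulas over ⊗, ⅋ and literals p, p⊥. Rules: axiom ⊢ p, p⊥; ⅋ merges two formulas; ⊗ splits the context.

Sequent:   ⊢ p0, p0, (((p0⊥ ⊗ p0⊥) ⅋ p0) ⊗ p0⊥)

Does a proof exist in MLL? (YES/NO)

Derivation (root first):
[⊗]  ⊢ p0, p0, (((p0⊥ ⊗ p0⊥) ⅋ p0) ⊗ p0⊥)
  [⅋]  ⊢ p0, ((p0⊥ ⊗ p0⊥) ⅋ p0)
    [⊗]  ⊢ p0, p0, (p0⊥ ⊗ p0⊥)
      [Ax]  ⊢ p0, p0⊥
      [Ax]  ⊢ p0, p0⊥
  [Ax]  ⊢ p0, p0⊥

Result: YES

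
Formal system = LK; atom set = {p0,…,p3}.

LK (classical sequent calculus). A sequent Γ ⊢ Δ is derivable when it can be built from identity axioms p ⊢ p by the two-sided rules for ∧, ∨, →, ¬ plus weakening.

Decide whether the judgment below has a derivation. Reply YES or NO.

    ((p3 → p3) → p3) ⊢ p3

Derivation (root first):
[→L] ((p3 → p3) → p3) ⊢ p3
  [→R]  ⊢ (p3 → p3)
    [Ax] p3 ⊢ p3
  [Ax] p3 ⊢ p3

Result: YES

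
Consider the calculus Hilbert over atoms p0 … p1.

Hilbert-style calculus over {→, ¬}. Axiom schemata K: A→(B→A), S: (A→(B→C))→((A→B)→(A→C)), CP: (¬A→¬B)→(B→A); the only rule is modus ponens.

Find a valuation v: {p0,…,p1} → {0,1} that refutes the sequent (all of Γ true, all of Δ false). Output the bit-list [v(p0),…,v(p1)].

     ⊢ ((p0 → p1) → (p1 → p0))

Search for a countermodel by truth-table:
  v=00: Γ:[] Δ:[((p0 → p1) → (p1 → p0))=T] refutes=False
  v=01: Γ:[] Δ:[((p0 → p1) → (p1 → p0))=F] refutes=True  ← countermodel

Result: [0, 1]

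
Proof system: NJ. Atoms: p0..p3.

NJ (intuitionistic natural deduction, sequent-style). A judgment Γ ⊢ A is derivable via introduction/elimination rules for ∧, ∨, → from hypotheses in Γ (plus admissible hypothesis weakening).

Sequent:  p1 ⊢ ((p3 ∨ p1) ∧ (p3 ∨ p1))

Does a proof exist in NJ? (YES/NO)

Proof tree:
[∧I] p1 ⊢ ((p3 ∨ p1) ∧ (p3 ∨ p1))
  [∨I₂] p1 ⊢ (p3 ∨ p1)
    [Ax] p1 ⊢ p1
  [∨I₂] p1 ⊢ (p3 ∨ p1)
    [Ax] p1 ⊢ p1

Result: YES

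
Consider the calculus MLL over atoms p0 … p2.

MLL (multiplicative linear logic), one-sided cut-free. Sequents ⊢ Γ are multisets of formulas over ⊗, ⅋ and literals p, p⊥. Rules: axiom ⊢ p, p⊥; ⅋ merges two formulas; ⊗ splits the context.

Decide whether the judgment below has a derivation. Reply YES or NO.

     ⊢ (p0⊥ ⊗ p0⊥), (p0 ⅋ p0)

Proof tree:
[⅋]  ⊢ (p0⊥ ⊗ p0⊥), (p0 ⅋ p0)
  [⊗]  ⊢ p0, p0, (p0⊥ ⊗ p0⊥)
    [Ax]  ⊢ p0, p0⊥
    [Ax]  ⊢ p0, p0⊥

Result: YES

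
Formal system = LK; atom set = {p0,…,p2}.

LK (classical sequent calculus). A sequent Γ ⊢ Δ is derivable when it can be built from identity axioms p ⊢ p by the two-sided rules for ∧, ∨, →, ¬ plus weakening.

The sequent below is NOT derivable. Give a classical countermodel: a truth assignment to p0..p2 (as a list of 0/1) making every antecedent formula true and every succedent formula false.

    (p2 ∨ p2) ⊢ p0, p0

Truth-table refutation:
  v=000: Γ:[(p2 ∨ p2)=F] Δ:[p0=F, p0=F] refutes=False
  v=001: Γ:[(p2 ∨ p2)=T] Δ:[p0=F, p0=F] refutes=True  ← countermodel

Result: [0, 0, 1]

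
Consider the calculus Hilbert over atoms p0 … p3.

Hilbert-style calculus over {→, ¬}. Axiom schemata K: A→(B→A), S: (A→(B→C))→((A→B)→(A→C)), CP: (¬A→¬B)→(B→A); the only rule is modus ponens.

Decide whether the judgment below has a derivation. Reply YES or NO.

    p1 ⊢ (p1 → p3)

Truth-table refutation:
  v=0000: Γ:[p1=F] Δ:[(p1 → p3)=T] refutes=False
  v=0001: Γ:[p1=F] Δ:[(p1 → p3)=T] refutes=False
  v=0010: Γ:[p1=F] Δ:[(p1 → p3)=T] refutes=False
  v=0011: Γ:[p1=F] Δ:[(p1 → p3)=T] refutes=False
  v=0100: Γ:[p1=T] Δ:[(p1 → p3)=F] refutes=True  ← countermodel

Result: NO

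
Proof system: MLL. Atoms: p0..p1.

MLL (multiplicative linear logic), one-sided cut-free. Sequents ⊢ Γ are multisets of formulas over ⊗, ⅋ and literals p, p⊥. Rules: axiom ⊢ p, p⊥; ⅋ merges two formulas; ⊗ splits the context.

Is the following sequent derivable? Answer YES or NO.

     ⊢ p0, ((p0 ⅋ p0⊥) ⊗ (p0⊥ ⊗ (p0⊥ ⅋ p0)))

Proof tree:
[⊗]  ⊢ p0, ((p0 ⅋ p0⊥) ⊗ (p0⊥ ⊗ (p0⊥ ⅋ p0)))
  [⅋]  ⊢ (p0 ⅋ p0⊥)
    [Ax]  ⊢ p0, p0⊥
  [⊗]  ⊢ p0, (p0⊥ ⊗ (p0⊥ ⅋ p0))
    [Ax]  ⊢ p0, p0⊥
    [⅋]  ⊢ (p0⊥ ⅋ p0)
      [Ax]  ⊢ p0, p0⊥

Result: YES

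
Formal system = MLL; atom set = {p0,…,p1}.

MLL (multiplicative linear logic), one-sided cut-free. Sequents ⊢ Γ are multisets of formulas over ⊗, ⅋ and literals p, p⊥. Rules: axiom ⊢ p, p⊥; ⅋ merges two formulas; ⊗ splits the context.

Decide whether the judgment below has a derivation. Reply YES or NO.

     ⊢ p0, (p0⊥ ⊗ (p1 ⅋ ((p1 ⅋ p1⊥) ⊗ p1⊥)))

Proof tree:
[⊗]  ⊢ p0, (p0⊥ ⊗ (p1 ⅋ ((p1 ⅋ p1⊥) ⊗ p1⊥)))
  [Ax]  ⊢ p0, p0⊥
  [⅋]  ⊢ (p1 ⅋ ((p1 ⅋ p1⊥) ⊗ p1⊥))
    [⊗]  ⊢ p1, ((p1 ⅋ p1⊥) ⊗ p1⊥)
      [⅋]  ⊢ (p1 ⅋ p1⊥)
        [Ax]  ⊢ p1, p1⊥
      [Ax]  ⊢ p1, p1⊥

Result: YES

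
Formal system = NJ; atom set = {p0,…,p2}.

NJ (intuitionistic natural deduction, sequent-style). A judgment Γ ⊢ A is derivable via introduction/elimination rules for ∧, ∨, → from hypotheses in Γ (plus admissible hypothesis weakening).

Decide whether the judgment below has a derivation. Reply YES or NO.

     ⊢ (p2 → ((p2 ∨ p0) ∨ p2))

Derivation (root first):
[→I]  ⊢ (p2 → ((p2 ∨ p0) ∨ p2))
  [∨I₁] p2 ⊢ ((p2 ∨ p0) ∨ p2)
    [∨I₁] p2 ⊢ (p2 ∨ p0)
      [Ax] p2 ⊢ p2

Result: YES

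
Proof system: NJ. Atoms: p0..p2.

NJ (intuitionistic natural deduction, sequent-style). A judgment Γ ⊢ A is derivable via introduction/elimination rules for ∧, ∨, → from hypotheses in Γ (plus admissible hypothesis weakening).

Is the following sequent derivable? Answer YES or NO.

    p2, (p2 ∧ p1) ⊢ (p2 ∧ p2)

Proof tree:
[∧I] p2, (p2 ∧ p1) ⊢ (p2 ∧ p2)
  [Wk] p2, (p2 ∧ p1) ⊢ p2
    [Ax] p2 ⊢ p2
  [Ax] p2 ⊢ p2

Result: YES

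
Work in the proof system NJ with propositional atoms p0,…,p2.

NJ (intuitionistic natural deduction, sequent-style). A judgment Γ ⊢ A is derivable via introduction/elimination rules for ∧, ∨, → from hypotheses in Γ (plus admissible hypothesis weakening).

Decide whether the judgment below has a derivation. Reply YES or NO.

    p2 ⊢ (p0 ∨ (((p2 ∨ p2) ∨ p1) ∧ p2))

Derivation (root first):
[∨I₂] p2 ⊢ (p0 ∨ (((p2 ∨ p2) ∨ p1) ∧ p2))
  [∧I] p2 ⊢ (((p2 ∨ p2) ∨ p1) ∧ p2)
    [∨I₁] p2 ⊢ ((p2 ∨ p2) ∨ p1)
      [∨I₂] p2 ⊢ (p2 ∨ p2)
        [Ax] p2 ⊢ p2
    [Ax] p2 ⊢ p2

Result: YES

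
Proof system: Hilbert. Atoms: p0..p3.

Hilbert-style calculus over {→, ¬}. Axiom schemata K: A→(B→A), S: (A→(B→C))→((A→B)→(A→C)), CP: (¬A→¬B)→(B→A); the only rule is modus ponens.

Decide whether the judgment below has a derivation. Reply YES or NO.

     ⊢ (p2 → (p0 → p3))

Enumerate valuations to refute Γ ⊢ Δ:
  v=0000: Γ:[] Δ:[(p2 → (p0 → p3))=T] refutes=False
  v=0001: Γ:[] Δ:[(p2 → (p0 → p3))=T] refutes=False
  v=0010: Γ:[] Δ:[(p2 → (p0 → p3))=T] refutes=False
  v=0011: Γ:[] Δ:[(p2 → (p0 → p3))=T] refutes=False
  v=0100: Γ:[] Δ:[(p2 → (p0 → p3))=T] refutes=False
  v=0101: Γ:[] Δ:[(p2 → (p0 → p3))=T] refutes=False
  v=0110: Γ:[] Δ:[(p2 → (p0 → p3))=T] refutes=False
  v=0111: Γ:[] Δ:[(p2 → (p0 → p3))=T] refutes=False
  v=1000: Γ:[] Δ:[(p2 → (p0 → p3))=T] refutes=False
  v=1001: Γ:[] Δ:[(p2 → (p0 → p3))=T] refutes=False
  v=1010: Γ:[] Δ:[(p2 → (p0 → p3))=F] refutes=True  ← countermodel

Result: NO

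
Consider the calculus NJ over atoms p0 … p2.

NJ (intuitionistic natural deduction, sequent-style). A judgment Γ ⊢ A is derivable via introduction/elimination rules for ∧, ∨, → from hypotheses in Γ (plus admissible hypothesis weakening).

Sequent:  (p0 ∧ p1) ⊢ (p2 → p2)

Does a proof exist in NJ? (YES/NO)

Derivation trace:
[Wk] (p0 ∧ p1) ⊢ (p2 → p2)
  [→I]  ⊢ (p2 → p2)
    [Ax] p2 ⊢ p2

Result: YES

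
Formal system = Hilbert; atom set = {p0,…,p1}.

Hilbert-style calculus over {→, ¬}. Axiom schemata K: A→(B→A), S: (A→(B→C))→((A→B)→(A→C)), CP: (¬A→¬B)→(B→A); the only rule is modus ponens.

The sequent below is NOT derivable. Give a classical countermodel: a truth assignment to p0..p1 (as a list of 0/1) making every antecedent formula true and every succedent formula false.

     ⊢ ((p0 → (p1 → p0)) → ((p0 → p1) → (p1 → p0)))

Search for a countermodel by truth-table:
  v=00: Γ:[] Δ:[((p0 → (p1 → p0)) → ((p0 → p1) → (p1 → p0)))=T] refutes=False
  v=01: Γ:[] Δ:[((p0 → (p1 → p0)) → ((p0 → p1) → (p1 → p0)))=F] refutes=True  ← countermodel

Result: [0, 1]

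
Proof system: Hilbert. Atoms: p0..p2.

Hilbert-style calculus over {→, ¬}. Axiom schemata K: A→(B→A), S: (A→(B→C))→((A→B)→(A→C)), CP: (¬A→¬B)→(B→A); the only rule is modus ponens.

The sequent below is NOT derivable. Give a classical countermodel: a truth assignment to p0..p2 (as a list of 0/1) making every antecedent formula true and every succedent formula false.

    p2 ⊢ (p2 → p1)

Search for a countermodel by truth-table:
  v=000: Γ:[p2=F] Δ:[(p2 → p1)=T] refutes=False
  v=001: Γ:[p2=T] Δ:[(p2 → p1)=F] refutes=True  ← countermodel

Result: [0, 0, 1]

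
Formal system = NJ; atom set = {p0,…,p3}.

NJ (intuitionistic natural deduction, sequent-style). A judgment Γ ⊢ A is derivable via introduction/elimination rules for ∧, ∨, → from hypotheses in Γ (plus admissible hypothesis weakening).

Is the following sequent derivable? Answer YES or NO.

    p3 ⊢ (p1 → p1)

Derivation trace:
[Wk] p3 ⊢ (p1 → p1)
  [→I]  ⊢ (p1 → p1)
    [Ax] p1 ⊢ p1

Result: YES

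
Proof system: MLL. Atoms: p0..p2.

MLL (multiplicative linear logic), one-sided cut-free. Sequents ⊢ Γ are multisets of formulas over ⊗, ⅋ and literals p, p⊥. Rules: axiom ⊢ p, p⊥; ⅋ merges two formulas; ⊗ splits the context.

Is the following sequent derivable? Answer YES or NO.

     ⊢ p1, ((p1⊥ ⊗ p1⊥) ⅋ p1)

Derivation trace:
[⅋]  ⊢ p1, ((p1⊥ ⊗ p1⊥) ⅋ p1)
  [⊗]  ⊢ p1, p1, (p1⊥ ⊗ p1⊥)
    [Ax]  ⊢ p1, p1⊥
    [Ax]  ⊢ p1, p1⊥

Result: YES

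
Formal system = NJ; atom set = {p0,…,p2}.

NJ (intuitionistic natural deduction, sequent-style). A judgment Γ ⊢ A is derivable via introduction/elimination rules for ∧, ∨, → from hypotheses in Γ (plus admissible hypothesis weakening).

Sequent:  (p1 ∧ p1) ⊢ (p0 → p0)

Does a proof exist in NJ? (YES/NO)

Derivation (root first):
[Wk] (p1 ∧ p1) ⊢ (p0 → p0)
  [→I]  ⊢ (p0 → p0)
    [Ax] p0 ⊢ p0

Result: YES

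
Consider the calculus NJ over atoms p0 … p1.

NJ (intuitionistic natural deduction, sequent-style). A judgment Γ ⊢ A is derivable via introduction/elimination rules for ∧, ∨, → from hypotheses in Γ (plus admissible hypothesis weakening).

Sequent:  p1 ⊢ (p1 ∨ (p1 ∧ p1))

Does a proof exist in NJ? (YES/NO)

Derivation (root first):
[∨I₂] p1 ⊢ (p1 ∨ (p1 ∧ p1))
  [∧I] p1 ⊢ (p1 ∧ p1)
    [Ax] p1 ⊢ p1
    [Ax] p1 ⊢ p1

Result: YES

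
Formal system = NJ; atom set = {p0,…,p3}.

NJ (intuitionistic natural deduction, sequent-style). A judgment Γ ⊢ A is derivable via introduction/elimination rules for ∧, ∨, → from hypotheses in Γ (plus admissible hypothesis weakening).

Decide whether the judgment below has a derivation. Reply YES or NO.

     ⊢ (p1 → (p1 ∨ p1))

Derivation (root first):
[→I]  ⊢ (p1 → (p1 ∨ p1))
  [∨I₂] p1 ⊢ (p1 ∨ p1)
    [Ax] p1 ⊢ p1

Result: YES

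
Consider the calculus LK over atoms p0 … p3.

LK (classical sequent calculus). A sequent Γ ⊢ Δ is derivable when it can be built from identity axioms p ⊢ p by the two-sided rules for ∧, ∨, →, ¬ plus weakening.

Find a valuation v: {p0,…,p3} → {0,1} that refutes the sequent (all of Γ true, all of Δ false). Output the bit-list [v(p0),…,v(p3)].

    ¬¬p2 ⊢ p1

Search for a countermodel by truth-table:
  v=0000: Γ:[¬¬p2=F] Δ:[p1=F] refutes=False
  v=0001: Γ:[¬¬p2=F] Δ:[p1=F] refutes=False
  v=0010: Γ:[¬¬p2=T] Δ:[p1=F] refutes=True  ← countermodel

Result: [0, 0, 1, 0]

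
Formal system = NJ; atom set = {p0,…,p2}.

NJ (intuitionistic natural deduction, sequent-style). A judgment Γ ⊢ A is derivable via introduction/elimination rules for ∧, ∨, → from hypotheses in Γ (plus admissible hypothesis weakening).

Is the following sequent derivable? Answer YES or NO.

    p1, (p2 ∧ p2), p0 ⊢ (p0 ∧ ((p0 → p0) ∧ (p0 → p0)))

Derivation trace:
[∧I] p1, (p2 ∧ p2), p0 ⊢ (p0 ∧ ((p0 → p0) ∧ (p0 → p0)))
  [Wk] p0, (p2 ∧ p2) ⊢ p0
    [Ax] p0 ⊢ p0
  [∧I] p1 ⊢ ((p0 → p0) ∧ (p0 → p0))
    [→I]  ⊢ (p0 → p0)
      [Ax] p0 ⊢ p0
    [Wk] p1 ⊢ (p0 → p0)
      [→I]  ⊢ (p0 → p0)
        [Ax] p0 ⊢ p0

Result: YES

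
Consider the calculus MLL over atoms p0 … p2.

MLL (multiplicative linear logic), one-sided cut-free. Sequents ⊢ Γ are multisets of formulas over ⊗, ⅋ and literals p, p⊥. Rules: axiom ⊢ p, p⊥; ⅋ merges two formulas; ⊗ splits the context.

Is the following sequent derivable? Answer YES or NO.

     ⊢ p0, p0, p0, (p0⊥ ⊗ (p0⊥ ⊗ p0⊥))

Derivation trace:
[⊗]  ⊢ p0, p0, p0, (p0⊥ ⊗ (p0⊥ ⊗ p0⊥))
  [Ax]  ⊢ p0, p0⊥
  [⊗]  ⊢ p0, p0, (p0⊥ ⊗ p0⊥)
    [Ax]  ⊢ p0, p0⊥
    [Ax]  ⊢ p0, p0⊥

Result: YES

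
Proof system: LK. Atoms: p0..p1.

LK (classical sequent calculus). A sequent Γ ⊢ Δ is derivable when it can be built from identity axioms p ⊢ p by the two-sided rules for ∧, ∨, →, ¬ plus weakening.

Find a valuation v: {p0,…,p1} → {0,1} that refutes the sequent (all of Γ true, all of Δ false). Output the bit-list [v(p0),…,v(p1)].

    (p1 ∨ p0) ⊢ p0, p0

Truth-table refutation:
  v=00: Γ:[(p1 ∨ p0)=F] Δ:[p0=F, p0=F] refutes=False
  v=01: Γ:[(p1 ∨ p0)=T] Δ:[p0=F, p0=F] refutes=True  ← countermodel

Result: [0, 1]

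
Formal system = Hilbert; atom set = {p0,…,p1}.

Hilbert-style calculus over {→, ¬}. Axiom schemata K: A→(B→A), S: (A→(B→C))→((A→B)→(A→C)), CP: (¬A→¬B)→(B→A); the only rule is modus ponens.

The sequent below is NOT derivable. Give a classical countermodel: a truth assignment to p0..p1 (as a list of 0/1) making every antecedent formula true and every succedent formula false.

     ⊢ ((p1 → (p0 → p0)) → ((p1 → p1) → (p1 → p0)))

Search for a countermodel by truth-table:
  v=00: Γ:[] Δ:[((p1 → (p0 → p0)) → ((p1 → p1) → (p1 → p0)))=T] refutes=False
  v=01: Γ:[] Δ:[((p1 → (p0 → p0)) → ((p1 → p1) → (p1 → p0)))=F] refutes=True  ← countermodel

Result: [0, 1]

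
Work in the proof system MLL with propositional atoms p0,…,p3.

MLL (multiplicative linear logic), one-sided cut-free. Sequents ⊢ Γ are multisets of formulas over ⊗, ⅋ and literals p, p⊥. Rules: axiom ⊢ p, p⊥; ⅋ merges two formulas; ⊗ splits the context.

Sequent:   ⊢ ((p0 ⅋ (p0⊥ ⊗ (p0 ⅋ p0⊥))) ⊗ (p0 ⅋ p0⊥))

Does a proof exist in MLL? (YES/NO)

Proof tree:
[⊗]  ⊢ ((p0 ⅋ (p0⊥ ⊗ (p0 ⅋ p0⊥))) ⊗ (p0 ⅋ p0⊥))
  [⅋]  ⊢ (p0 ⅋ (p0⊥ ⊗ (p0 ⅋ p0⊥)))
    [⊗]  ⊢ p0, (p0⊥ ⊗ (p0 ⅋ p0⊥))
      [Ax]  ⊢ p0, p0⊥
      [⅋]  ⊢ (p0 ⅋ p0⊥)
        [Ax]  ⊢ p0, p0⊥
  [⅋]  ⊢ (p0 ⅋ p0⊥)
    [Ax]  ⊢ p0, p0⊥

Result: YES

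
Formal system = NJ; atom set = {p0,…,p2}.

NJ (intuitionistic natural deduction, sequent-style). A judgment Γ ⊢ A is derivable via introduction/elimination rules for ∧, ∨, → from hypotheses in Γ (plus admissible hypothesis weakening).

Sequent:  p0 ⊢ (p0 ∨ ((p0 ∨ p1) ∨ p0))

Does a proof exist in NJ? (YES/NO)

Derivation trace:
[∨I₂] p0 ⊢ (p0 ∨ ((p0 ∨ p1) ∨ p0))
  [∨I₁] p0 ⊢ ((p0 ∨ p1) ∨ p0)
    [∨I₁] p0 ⊢ (p0 ∨ p1)
      [Ax] p0 ⊢ p0

Result: YES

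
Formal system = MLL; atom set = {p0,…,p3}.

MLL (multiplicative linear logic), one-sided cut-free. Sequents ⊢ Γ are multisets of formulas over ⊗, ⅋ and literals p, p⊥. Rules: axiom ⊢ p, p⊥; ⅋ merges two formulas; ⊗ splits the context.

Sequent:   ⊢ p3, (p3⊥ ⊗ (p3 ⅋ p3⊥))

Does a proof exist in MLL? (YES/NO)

Proof tree:
[⊗]  ⊢ p3, (p3⊥ ⊗ (p3 ⅋ p3⊥))
  [Ax]  ⊢ p3, p3⊥
  [⅋]  ⊢ (p3 ⅋ p3⊥)
    [Ax]  ⊢ p3, p3⊥

Result: YES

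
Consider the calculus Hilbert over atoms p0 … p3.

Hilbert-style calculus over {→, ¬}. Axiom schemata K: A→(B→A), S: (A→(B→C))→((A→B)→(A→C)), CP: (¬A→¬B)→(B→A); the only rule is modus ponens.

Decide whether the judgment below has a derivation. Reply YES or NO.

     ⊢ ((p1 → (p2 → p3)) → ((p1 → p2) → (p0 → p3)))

Enumerate valuations to refute Γ ⊢ Δ:
  v=0000: Γ:[] Δ:[((p1 → (p2 → p3)) → ((p1 → p2) → (p0 → p3)))=T] refutes=False
  v=0001: Γ:[] Δ:[((p1 → (p2 → p3)) → ((p1 → p2) → (p0 → p3)))=T] refutes=False
  v=0010: Γ:[] Δ:[((p1 → (p2 → p3)) → ((p1 → p2) → (p0 → p3)))=T] refutes=False
  v=0011: Γ:[] Δ:[((p1 → (p2 → p3)) → ((p1 → p2) → (p0 → p3)))=T] refutes=False
  v=0100: Γ:[] Δ:[((p1 → (p2 → p3)) → ((p1 → p2) → (p0 → p3)))=T] refutes=False
  v=0101: Γ:[] Δ:[((p1 → (p2 → p3)) → ((p1 → p2) → (p0 → p3)))=T] refutes=False
  v=0110: Γ:[] Δ:[((p1 → (p2 → p3)) → ((p1 → p2) → (p0 → p3)))=T] refutes=False
  v=0111: Γ:[] Δ:[((p1 → (p2 → p3)) → ((p1 → p2) → (p0 → p3)))=T] refutes=False
  v=1000: Γ:[] Δ:[((p1 → (p2 → p3)) → ((p1 → p2) → (p0 → p3)))=F] refutes=True  ← countermodel

Result: NO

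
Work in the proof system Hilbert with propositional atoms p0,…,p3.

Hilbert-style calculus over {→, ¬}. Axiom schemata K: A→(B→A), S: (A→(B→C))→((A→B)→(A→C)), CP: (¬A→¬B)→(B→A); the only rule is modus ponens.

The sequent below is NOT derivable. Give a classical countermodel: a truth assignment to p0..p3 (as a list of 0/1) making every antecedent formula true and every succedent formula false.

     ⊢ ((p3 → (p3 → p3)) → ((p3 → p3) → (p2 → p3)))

Search for a countermodel by truth-table:
  v=0000: Γ:[] Δ:[((p3 → (p3 → p3)) → ((p3 → p3) → (p2 → p3)))=T] refutes=False
  v=0001: Γ:[] Δ:[((p3 → (p3 → p3)) → ((p3 → p3) → (p2 → p3)))=T] refutes=False
  v=0010: Γ:[] Δ:[((p3 → (p3 → p3)) → ((p3 → p3) → (p2 → p3)))=F] refutes=True  ← countermodel

Result: [0, 0, 1, 0]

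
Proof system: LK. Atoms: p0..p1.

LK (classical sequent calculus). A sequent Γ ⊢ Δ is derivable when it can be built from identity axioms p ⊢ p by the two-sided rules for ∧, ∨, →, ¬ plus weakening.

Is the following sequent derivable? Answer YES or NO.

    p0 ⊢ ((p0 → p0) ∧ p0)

Derivation trace:
[∧R] p0 ⊢ ((p0 → p0) ∧ p0)
  [→R]  ⊢ (p0 → p0)
    [Ax] p0 ⊢ p0
  [Ax] p0 ⊢ p0

Result: YES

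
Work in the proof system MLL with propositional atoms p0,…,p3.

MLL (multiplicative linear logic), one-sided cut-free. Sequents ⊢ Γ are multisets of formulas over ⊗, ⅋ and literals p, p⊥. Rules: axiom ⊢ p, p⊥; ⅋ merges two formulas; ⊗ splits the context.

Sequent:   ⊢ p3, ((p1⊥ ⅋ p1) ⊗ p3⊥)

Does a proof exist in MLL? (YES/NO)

Derivation (root first):
[⊗]  ⊢ p3, ((p1⊥ ⅋ p1) ⊗ p3⊥)
  [⅋]  ⊢ (p1⊥ ⅋ p1)
    [Ax]  ⊢ p1, p1⊥
  [Ax]  ⊢ p3, p3⊥

Result: YES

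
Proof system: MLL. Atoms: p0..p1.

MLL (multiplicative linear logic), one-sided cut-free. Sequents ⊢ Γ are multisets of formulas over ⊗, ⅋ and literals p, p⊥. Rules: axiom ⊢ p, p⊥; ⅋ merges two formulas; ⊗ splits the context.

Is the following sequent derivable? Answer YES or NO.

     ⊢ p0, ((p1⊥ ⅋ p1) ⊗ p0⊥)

Derivation (root first):
[⊗]  ⊢ p0, ((p1⊥ ⅋ p1) ⊗ p0⊥)
  [⅋]  ⊢ (p1⊥ ⅋ p1)
    [Ax]  ⊢ p1, p1⊥
  [Ax]  ⊢ p0, p0⊥

Result: YES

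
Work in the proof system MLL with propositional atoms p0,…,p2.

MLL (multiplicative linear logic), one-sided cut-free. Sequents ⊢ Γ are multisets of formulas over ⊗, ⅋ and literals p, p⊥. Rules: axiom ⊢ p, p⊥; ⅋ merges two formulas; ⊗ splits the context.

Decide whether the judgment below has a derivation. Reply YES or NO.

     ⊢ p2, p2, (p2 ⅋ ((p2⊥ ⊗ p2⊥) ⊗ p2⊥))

Derivation (root first):
[⅋]  ⊢ p2, p2, (p2 ⅋ ((p2⊥ ⊗ p2⊥) ⊗ p2⊥))
  [⊗]  ⊢ p2, p2, p2, ((p2⊥ ⊗ p2⊥) ⊗ p2⊥)
    [⊗]  ⊢ p2, p2, (p2⊥ ⊗ p2⊥)
      [Ax]  ⊢ p2, p2⊥
      [Ax]  ⊢ p2, p2⊥
    [Ax]  ⊢ p2, p2⊥

Result: YES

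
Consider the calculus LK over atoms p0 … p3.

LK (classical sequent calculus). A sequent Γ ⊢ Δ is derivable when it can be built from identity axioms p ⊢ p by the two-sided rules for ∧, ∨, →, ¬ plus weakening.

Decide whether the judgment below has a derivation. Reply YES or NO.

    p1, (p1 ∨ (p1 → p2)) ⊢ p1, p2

Derivation (root first):
[∨L] p1, (p1 ∨ (p1 → p2)) ⊢ p1, p2
  [Ax] p1 ⊢ p1
  [→L] p1, (p1 → p2) ⊢ p2
    [Ax] p1 ⊢ p1
    [Ax] p2 ⊢ p2

Result: YES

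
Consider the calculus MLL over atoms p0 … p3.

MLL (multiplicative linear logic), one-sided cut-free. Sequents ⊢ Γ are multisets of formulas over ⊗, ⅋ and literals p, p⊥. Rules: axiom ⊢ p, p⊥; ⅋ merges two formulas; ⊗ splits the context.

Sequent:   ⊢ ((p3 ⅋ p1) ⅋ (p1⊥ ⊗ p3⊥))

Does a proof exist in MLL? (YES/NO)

Derivation (root first):
[⅋]  ⊢ ((p3 ⅋ p1) ⅋ (p1⊥ ⊗ p3⊥))
  [⅋]  ⊢ (p1⊥ ⊗ p3⊥), (p3 ⅋ p1)
    [⊗]  ⊢ p1, p3, (p1⊥ ⊗ p3⊥)
      [Ax]  ⊢ p1, p1⊥
      [Ax]  ⊢ p3, p3⊥

Result: YES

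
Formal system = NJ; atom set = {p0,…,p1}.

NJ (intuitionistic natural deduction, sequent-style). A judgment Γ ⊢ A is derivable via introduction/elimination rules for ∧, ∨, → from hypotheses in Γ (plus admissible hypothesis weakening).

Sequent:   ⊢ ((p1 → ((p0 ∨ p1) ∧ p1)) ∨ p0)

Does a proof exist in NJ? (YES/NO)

Proof tree:
[∨I₁]  ⊢ ((p1 → ((p0 ∨ p1) ∧ p1)) ∨ p0)
  [→I]  ⊢ (p1 → ((p0 ∨ p1) ∧ p1))
    [∧I] p1 ⊢ ((p0 ∨ p1) ∧ p1)
      [∨I₂] p1 ⊢ (p0 ∨ p1)
        [Ax] p1 ⊢ p1
      [Ax] p1 ⊢ p1

Result: YES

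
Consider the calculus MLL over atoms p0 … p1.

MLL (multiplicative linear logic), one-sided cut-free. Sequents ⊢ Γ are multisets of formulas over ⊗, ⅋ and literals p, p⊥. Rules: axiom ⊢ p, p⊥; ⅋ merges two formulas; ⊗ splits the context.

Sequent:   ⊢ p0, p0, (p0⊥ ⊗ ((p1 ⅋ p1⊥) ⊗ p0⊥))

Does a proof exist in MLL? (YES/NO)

Proof tree:
[⊗]  ⊢ p0, p0, (p0⊥ ⊗ ((p1 ⅋ p1⊥) ⊗ p0⊥))
  [Ax]  ⊢ p0, p0⊥
  [⊗]  ⊢ p0, ((p1 ⅋ p1⊥) ⊗ p0⊥)
    [⅋]  ⊢ (p1 ⅋ p1⊥)
      [Ax]  ⊢ p1, p1⊥
    [Ax]  ⊢ p0, p0⊥

Result: YES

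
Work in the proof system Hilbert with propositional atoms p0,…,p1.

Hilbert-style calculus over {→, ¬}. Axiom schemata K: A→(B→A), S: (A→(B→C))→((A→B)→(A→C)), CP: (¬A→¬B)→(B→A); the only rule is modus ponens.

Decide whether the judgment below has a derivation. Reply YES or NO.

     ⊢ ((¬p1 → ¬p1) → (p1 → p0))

Enumerate valuations to refute Γ ⊢ Δ:
  v=00: Γ:[] Δ:[((¬p1 → ¬p1) → (p1 → p0))=T] refutes=False
  v=01: Γ:[] Δ:[((¬p1 → ¬p1) → (p1 → p0))=F] refutes=True  ← countermodel

Result: NO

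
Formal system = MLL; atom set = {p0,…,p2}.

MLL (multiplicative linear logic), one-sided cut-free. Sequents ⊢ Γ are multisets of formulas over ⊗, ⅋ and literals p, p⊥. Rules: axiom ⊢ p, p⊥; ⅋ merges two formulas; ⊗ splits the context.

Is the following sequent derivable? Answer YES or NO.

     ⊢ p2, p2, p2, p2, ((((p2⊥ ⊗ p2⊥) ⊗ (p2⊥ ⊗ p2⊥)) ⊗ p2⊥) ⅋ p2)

Derivation trace:
[⅋]  ⊢ p2, p2, p2, p2, ((((p2⊥ ⊗ p2⊥) ⊗ (p2⊥ ⊗ p2⊥)) ⊗ p2⊥) ⅋ p2)
  [⊗]  ⊢ p2, p2, p2, p2, p2, (((p2⊥ ⊗ p2⊥) ⊗ (p2⊥ ⊗ p2⊥)) ⊗ p2⊥)
    [⊗]  ⊢ p2, p2, p2, p2, ((p2⊥ ⊗ p2⊥) ⊗ (p2⊥ ⊗ p2⊥))
      [⊗]  ⊢ p2, p2, (p2⊥ ⊗ p2⊥)
        [Ax]  ⊢ p2, p2⊥
        [Ax]  ⊢ p2, p2⊥
      [⊗]  ⊢ p2, p2, (p2⊥ ⊗ p2⊥)
        [Ax]  ⊢ p2, p2⊥
        [Ax]  ⊢ p2, p2⊥
    [Ax]  ⊢ p2, p2⊥

Result: YES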